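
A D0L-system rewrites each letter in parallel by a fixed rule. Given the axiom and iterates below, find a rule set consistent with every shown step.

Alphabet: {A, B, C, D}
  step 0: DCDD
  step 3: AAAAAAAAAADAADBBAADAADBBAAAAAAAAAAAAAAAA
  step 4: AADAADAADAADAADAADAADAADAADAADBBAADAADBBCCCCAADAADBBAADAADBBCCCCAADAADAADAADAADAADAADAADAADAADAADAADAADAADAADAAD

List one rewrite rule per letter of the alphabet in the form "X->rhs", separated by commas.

A->AAD, B->CC, C->AA, D->BB

  step 3 ⇒ step 4: AAAAAAAAAADAADBBAADAADBBAAAAAAAAAAAAAAAA ⇒ AAD·AAD·AAD·AAD·AAD·AAD·AAD·AAD·AAD·AAD·BB·AAD·AAD·BB·CC·CC·AAD·AAD·BB·AAD·AAD·BB·CC·CC·AAD·AAD·AAD·AAD·AAD·AAD·AAD·AAD·AAD·AAD·AAD·AAD·AAD·AAD·AAD·AAD
    A ↦ AAD
    B ↦ CC
    D ↦ BB
    C ↦ AA  (constrained at step 0)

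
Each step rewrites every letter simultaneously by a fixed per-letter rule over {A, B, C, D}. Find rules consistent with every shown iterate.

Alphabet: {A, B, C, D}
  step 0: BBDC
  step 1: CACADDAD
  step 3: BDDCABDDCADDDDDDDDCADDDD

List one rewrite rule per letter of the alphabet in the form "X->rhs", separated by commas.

A->B, B->CA, C->AD, D->DD

  step 0 ⇒ step 1: BBDC ⇒ CA·CA·DD·AD
    B ↦ CA
    C ↦ AD
    D ↦ DD
    A ↦ B  (constrained at step 1)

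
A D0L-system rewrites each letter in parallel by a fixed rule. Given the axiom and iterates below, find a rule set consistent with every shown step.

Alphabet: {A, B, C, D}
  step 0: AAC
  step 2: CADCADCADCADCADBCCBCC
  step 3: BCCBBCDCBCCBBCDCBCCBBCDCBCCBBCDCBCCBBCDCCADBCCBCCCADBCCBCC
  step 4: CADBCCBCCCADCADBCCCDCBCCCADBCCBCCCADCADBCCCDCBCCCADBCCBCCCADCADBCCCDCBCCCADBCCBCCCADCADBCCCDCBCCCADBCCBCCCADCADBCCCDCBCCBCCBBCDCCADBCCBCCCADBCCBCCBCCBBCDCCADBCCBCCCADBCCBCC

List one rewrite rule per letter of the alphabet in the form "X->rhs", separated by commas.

A->BB, B->CAD, C->BCC, D->CDC

  step 3 ⇒ step 4: BCCBBCDCBCCBBCDCBCCBBCDCBCCBBCDCBCCBBCDCCADBCCBCCCADBCCBCC ⇒ CAD·BCC·BCC·CAD·CAD·BCC·CDC·BCC·CAD·BCC·BCC·CAD·CAD·BCC·CDC·BCC·CAD·BCC·BCC·CAD·CAD·BCC·CDC·BCC·CAD·BCC·BCC·CAD·CAD·BCC·CDC·BCC·CAD·BCC·BCC·CAD·CAD·BCC·CDC·BCC·BCC·BB·CDC·CAD·BCC·BCC·CAD·BCC·BCC·BCC·BB·CDC·CAD·BCC·BCC·CAD·BCC·BCC
    A ↦ BB
    B ↦ CAD
    C ↦ BCC
    D ↦ CDC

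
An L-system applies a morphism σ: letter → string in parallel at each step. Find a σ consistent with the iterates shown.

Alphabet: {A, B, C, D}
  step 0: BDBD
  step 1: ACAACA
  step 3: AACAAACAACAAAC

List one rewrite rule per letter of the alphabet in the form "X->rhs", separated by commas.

  step 0 ⇒ step 1: BDBD ⇒ AC·A·AC·A
    B ↦ AC
    D ↦ A
    A ↦ DB  (constrained at step 1)
    C ↦ D  (constrained at step 1)

A->DB, B->AC, C->D, D->A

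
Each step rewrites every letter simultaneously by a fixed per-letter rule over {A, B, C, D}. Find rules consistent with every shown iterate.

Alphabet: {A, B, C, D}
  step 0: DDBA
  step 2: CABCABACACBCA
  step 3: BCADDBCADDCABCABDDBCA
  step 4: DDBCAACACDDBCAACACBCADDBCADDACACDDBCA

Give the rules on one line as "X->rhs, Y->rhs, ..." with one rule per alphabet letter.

  step 3 ⇒ step 4: BCADDBCADDCABCABDDBCA ⇒ DD·B·CA·AC·AC·DD·B·CA·AC·AC·B·CA·DD·B·CA·DD·AC·AC·DD·B·CA
    A ↦ CA
    B ↦ DD
    C ↦ B
    D ↦ AC

A->CA, B->DD, C->B, D->AC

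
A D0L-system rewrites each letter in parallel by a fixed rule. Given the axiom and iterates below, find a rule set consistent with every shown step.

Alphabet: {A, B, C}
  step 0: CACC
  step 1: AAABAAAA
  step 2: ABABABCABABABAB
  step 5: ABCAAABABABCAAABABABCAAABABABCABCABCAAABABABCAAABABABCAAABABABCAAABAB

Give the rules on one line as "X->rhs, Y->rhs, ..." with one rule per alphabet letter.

A->AB, B->C, C->AA

  step 1 ⇒ step 2: AAABAAAA ⇒ AB·AB·AB·C·AB·AB·AB·AB
    A ↦ AB
    B ↦ C
  step 0 ⇒ step 1: CACC ⇒ AA·AB·AA·AA
    C ↦ AA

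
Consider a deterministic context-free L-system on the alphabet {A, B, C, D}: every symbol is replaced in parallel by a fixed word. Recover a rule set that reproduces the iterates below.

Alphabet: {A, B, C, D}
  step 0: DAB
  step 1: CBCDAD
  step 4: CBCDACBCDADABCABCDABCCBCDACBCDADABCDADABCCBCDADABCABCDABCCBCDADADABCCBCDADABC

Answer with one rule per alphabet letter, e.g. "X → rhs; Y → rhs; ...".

  step 0 ⇒ step 1: DAB ⇒ CBC·DA·D
    A ↦ DA
    B ↦ D
    D ↦ CBC
    C ↦ ABC  (constrained at step 1)

A->DA, B->D, C->ABC, D->CBC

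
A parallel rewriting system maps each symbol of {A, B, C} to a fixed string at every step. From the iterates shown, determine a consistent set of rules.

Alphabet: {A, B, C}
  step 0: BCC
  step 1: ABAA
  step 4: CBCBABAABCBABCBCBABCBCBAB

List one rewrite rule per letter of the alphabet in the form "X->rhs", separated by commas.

A->CB, B->AB, C->A

  step 0 ⇒ step 1: BCC ⇒ AB·A·A
    B ↦ AB
    C ↦ A
    A ↦ CB  (constrained at step 1)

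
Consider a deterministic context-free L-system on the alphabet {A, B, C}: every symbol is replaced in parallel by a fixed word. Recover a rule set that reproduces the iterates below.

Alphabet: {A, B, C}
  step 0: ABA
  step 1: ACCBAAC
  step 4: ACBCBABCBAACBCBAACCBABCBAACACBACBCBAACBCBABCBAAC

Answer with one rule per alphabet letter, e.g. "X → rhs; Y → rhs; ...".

  step 0 ⇒ step 1: ABA ⇒ AC·CBA·AC
    A ↦ AC
    B ↦ CBA
    C ↦ B  (constrained at step 1)

A->AC, B->CBA, C->B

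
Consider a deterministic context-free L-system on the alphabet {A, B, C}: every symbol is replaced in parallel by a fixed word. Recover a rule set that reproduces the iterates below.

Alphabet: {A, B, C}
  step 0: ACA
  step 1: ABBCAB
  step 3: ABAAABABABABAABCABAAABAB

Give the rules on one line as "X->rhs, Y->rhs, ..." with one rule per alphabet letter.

  step 0 ⇒ step 1: ACA ⇒ AB·BC·AB
    A ↦ AB
    C ↦ BC
    B ↦ AA  (constrained at step 1)

A->AB, B->AA, C->BC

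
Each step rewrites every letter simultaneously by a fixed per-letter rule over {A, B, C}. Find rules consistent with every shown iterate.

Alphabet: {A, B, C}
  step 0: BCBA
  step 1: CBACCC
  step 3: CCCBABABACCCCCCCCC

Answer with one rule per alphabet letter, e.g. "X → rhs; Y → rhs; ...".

  step 0 ⇒ step 1: BCBA ⇒ C·BA·C·CC
    A ↦ CC
    B ↦ C
    C ↦ BA

A->CC, B->C, C->BA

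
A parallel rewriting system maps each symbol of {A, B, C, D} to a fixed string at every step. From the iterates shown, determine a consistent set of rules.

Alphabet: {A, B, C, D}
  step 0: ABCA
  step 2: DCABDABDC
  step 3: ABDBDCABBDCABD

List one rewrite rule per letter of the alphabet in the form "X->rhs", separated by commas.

A->B, B->DC, C->D, D->AB

  step 2 ⇒ step 3: DCABDABDC ⇒ AB·D·B·DC·AB·B·DC·AB·D
    A ↦ B
    B ↦ DC
    C ↦ D
    D ↦ AB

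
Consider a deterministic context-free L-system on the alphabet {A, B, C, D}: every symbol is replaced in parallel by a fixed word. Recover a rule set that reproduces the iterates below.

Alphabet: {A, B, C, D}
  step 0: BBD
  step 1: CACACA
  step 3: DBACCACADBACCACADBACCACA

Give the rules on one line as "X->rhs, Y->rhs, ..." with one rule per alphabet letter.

  step 0 ⇒ step 1: BBD ⇒ CA·CA·CA
    B ↦ CA
    D ↦ CA
    A ↦ DB  (constrained at step 1)
    C ↦ AC  (constrained at step 1)

A->DB, B->CA, C->AC, D->CA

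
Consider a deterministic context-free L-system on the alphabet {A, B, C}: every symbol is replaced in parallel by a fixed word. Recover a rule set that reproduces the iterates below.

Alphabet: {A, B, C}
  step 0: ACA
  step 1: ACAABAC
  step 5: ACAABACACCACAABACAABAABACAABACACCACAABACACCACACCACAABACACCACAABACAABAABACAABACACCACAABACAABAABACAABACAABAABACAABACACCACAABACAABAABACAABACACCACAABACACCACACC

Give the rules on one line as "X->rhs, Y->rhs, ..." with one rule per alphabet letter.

  step 0 ⇒ step 1: ACA ⇒ AC·AAB·AC
    A ↦ AC
    C ↦ AAB
    B ↦ C  (constrained at step 1)

A->AC, B->C, C->AAB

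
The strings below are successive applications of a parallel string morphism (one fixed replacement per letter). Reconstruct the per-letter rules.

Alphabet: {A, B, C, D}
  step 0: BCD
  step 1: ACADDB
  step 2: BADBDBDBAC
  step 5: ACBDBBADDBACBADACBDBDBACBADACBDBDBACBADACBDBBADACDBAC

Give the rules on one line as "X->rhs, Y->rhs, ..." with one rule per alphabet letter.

A->B, B->AC, C->AD, D->DB

  step 1 ⇒ step 2: ACADDB ⇒ B·AD·B·DB·DB·AC
    A ↦ B
    B ↦ AC
    C ↦ AD
    D ↦ DB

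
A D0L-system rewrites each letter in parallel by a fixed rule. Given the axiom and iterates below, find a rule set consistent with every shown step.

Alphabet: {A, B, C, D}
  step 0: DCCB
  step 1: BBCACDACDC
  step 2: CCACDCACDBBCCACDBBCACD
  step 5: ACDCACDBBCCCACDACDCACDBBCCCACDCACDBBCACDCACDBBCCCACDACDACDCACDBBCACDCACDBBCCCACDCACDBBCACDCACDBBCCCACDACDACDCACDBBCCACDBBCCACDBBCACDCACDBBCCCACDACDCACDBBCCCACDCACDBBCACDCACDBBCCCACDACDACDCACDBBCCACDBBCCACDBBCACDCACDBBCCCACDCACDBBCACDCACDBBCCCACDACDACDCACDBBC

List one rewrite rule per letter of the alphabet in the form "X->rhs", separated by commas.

A->C, B->C, C->ACD, D->BBC

  step 1 ⇒ step 2: BBCACDACDC ⇒ C·C·ACD·C·ACD·BBC·C·ACD·BBC·ACD
    A ↦ C
    B ↦ C
    C ↦ ACD
    D ↦ BBC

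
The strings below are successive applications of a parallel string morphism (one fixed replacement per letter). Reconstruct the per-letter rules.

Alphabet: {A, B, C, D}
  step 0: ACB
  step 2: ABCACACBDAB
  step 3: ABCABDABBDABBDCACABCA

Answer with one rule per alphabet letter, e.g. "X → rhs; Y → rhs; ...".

  step 2 ⇒ step 3: ABCACACBDAB ⇒ AB·CA·BD·AB·BD·AB·BD·CA·C·AB·CA
    A ↦ AB
    B ↦ CA
    C ↦ BD
    D ↦ C

A->AB, B->CA, C->BD, D->C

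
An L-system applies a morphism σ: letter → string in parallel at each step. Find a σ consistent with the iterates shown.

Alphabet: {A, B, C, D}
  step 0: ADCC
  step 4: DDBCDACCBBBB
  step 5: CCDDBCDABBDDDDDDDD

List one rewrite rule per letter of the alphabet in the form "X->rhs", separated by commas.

  step 4 ⇒ step 5: DDBCDACCBBBB ⇒ C·C·DD·B·C·DA·B·B·DD·DD·DD·DD
    A ↦ DA
    B ↦ DD
    C ↦ B
    D ↦ C

A->DA, B->DD, C->B, D->C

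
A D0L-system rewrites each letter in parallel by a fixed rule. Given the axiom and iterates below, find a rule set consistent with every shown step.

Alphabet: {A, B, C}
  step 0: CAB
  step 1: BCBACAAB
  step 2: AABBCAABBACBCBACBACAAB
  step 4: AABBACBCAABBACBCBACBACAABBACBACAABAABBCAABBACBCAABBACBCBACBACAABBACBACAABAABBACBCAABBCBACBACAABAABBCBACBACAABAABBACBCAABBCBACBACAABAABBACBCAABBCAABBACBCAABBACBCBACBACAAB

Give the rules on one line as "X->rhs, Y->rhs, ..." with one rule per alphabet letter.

  step 1 ⇒ step 2: BCBACAAB ⇒ AAB·BC·AAB·BAC·BC·BAC·BAC·AAB
    A ↦ BAC
    B ↦ AAB
    C ↦ BC

A->BAC, B->AAB, C->BC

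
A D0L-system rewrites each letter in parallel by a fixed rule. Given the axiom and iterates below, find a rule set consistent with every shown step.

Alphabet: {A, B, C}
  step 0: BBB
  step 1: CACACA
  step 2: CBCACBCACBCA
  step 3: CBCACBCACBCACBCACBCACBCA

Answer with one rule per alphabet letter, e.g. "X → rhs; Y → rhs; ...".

  step 2 ⇒ step 3: CBCACBCACBCA ⇒ CB·CA·CB·CA·CB·CA·CB·CA·CB·CA·CB·CA
    A ↦ CA
    B ↦ CA
    C ↦ CB

A->CA, B->CA, C->CB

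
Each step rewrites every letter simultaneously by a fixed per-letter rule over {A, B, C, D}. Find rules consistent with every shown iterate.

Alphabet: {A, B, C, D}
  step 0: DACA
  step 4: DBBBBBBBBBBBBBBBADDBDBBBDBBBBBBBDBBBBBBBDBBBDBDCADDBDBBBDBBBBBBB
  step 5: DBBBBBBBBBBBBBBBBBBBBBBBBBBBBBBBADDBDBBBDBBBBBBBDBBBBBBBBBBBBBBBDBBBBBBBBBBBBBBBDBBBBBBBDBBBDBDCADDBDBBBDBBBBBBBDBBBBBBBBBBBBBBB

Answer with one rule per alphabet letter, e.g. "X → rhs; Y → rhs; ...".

  step 4 ⇒ step 5: DBBBBBBBBBBBBBBBADDBDBBBDBBBBBBBDBBBBBBBDBBBDBDCADDBDBBBDBBBBBBB ⇒ DB·BB·BB·BB·BB·BB·BB·BB·BB·BB·BB·BB·BB·BB·BB·BB·AD·DB·DB·BB·DB·BB·BB·BB·DB·BB·BB·BB·BB·BB·BB·BB·DB·BB·BB·BB·BB·BB·BB·BB·DB·BB·BB·BB·DB·BB·DB·DC·AD·DB·DB·BB·DB·BB·BB·BB·DB·BB·BB·BB·BB·BB·BB·BB
    A ↦ AD
    B ↦ BB
    C ↦ DC
    D ↦ DB

A->AD, B->BB, C->DC, D->DB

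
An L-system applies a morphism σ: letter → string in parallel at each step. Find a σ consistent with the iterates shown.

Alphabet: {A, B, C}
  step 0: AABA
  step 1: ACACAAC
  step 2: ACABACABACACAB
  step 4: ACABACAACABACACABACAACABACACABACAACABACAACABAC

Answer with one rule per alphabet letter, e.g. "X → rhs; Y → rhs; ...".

  step 1 ⇒ step 2: ACACAAC ⇒ AC·AB·AC·AB·AC·AC·AB
    A ↦ AC
    C ↦ AB
  step 0 ⇒ step 1: AABA ⇒ AC·AC·A·AC
    B ↦ A

A->AC, B->A, C->AB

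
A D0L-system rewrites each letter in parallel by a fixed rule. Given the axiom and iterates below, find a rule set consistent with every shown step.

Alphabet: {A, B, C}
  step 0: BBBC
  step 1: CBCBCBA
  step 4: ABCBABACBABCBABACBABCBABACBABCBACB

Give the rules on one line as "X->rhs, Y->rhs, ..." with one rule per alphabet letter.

  step 0 ⇒ step 1: BBBC ⇒ CB·CB·CB·A
    B ↦ CB
    C ↦ A
    A ↦ AB  (constrained at step 1)

A->AB, B->CB, C->A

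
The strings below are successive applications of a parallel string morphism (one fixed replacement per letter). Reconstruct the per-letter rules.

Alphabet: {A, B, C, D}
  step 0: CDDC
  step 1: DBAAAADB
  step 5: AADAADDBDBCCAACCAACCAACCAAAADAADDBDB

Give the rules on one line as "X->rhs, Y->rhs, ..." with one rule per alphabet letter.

  step 0 ⇒ step 1: CDDC ⇒ DB·AA·AA·DB
    C ↦ DB
    D ↦ AA
    A ↦ C  (constrained at step 1)
    B ↦ D  (constrained at step 1)

A->C, B->D, C->DB, D->AA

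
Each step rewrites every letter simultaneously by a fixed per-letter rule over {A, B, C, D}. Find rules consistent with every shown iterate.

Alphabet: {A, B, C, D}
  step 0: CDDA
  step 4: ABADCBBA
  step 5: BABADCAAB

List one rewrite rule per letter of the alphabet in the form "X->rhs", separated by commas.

A->B, B->A, C->DC, D->A

  step 4 ⇒ step 5: ABADCBBA ⇒ B·A·B·A·DC·A·A·B
    A ↦ B
    B ↦ A
    C ↦ DC
    D ↦ A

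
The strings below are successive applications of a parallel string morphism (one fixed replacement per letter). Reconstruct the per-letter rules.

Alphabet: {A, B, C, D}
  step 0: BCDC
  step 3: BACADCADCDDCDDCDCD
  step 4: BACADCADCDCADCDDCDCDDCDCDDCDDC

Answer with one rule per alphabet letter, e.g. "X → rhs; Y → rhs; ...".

  step 3 ⇒ step 4: BACADCADCDDCDDCDCD ⇒ BA·CA·D·CA·DC·D·CA·DC·D·DC·DC·D·DC·DC·D·DC·D·DC
    A ↦ CA
    B ↦ BA
    C ↦ D
    D ↦ DC

A->CA, B->BA, C->D, D->DC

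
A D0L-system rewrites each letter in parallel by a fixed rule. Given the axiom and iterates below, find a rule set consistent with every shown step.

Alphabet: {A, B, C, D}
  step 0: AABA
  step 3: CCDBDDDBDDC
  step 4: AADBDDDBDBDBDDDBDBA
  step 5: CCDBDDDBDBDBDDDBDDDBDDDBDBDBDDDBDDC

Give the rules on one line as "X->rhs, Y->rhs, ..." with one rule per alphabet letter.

A->C, B->DD, C->A, D->DB

  step 4 ⇒ step 5: AADBDDDBDBDBDDDBDBA ⇒ C·C·DB·DD·DB·DB·DB·DD·DB·DD·DB·DD·DB·DB·DB·DD·DB·DD·C
    A ↦ C
    B ↦ DD
    D ↦ DB
  step 3 ⇒ step 4: CCDBDDDBDDC ⇒ A·A·DB·DD·DB·DB·DB·DD·DB·DB·A
    C ↦ A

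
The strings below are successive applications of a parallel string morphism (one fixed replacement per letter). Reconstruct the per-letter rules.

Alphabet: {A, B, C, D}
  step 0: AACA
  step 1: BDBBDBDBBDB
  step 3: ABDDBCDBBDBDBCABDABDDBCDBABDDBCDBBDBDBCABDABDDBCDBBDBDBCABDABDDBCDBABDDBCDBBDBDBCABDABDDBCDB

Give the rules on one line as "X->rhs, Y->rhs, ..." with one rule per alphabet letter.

A->BDB, B->DBC, C->DB, D->ABD

  step 0 ⇒ step 1: AACA ⇒ BDB·BDB·DB·BDB
    A ↦ BDB
    C ↦ DB
    B ↦ DBC  (constrained at step 1)
    D ↦ ABD  (constrained at step 1)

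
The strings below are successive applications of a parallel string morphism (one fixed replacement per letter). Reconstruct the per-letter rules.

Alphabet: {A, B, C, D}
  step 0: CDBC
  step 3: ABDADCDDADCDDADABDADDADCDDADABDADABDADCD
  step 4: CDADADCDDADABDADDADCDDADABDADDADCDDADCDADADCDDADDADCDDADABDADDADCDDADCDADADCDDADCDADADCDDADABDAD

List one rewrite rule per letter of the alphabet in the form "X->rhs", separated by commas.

  step 3 ⇒ step 4: ABDADCDDADCDDADABDADDADCDDADABDADABDADCD ⇒ CD·A·DAD·CD·DAD·AB·DAD·DAD·CD·DAD·AB·DAD·DAD·CD·DAD·CD·A·DAD·CD·DAD·DAD·CD·DAD·AB·DAD·DAD·CD·DAD·CD·A·DAD·CD·DAD·CD·A·DAD·CD·DAD·AB·DAD
    A ↦ CD
    B ↦ A
    C ↦ AB
    D ↦ DAD

A->CD, B->A, C->AB, D->DAD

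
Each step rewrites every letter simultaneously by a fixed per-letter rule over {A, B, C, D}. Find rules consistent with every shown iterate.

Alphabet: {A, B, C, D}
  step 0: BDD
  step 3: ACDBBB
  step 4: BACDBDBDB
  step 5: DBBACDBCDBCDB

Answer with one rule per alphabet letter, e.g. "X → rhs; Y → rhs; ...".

  step 4 ⇒ step 5: BACDBDBDB ⇒ DB·B·A·C·DB·C·DB·C·DB
    A ↦ B
    B ↦ DB
    C ↦ A
    D ↦ C

A->B, B->DB, C->A, D->C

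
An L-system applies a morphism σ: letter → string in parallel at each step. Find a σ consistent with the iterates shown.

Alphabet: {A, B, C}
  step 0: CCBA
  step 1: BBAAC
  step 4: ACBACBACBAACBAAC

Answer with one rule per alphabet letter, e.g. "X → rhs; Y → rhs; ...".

  step 0 ⇒ step 1: CCBA ⇒ B·B·A·AC
    A ↦ AC
    B ↦ A
    C ↦ B

A->AC, B->A, C->B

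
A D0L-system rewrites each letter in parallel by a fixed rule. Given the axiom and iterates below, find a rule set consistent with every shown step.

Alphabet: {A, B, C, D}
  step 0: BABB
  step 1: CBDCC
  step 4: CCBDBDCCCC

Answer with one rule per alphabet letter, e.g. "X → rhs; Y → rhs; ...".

  step 0 ⇒ step 1: BABB ⇒ C·BD·C·C
    A ↦ BD
    B ↦ C
    C ↦ A  (constrained at step 1)
    D ↦ C  (constrained at step 1)

A->BD, B->C, C->A, D->C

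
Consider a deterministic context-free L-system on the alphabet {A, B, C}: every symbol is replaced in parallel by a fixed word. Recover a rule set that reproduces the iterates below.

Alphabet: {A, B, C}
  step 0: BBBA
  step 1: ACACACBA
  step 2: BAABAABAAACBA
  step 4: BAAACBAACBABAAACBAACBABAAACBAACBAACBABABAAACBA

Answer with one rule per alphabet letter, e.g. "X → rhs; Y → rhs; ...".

A->BA, B->AC, C->A

  step 1 ⇒ step 2: ACACACBA ⇒ BA·A·BA·A·BA·A·AC·BA
    A ↦ BA
    B ↦ AC
    C ↦ A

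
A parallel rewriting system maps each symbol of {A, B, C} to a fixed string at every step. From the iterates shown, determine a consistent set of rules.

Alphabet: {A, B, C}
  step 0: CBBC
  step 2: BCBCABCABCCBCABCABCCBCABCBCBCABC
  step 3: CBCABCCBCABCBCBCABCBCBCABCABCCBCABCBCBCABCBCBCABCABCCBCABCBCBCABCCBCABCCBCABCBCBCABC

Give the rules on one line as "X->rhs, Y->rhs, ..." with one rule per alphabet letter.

  step 2 ⇒ step 3: BCBCABCABCCBCABCABCCBCABCBCBCABC ⇒ CBC·ABC·CBC·ABC·B·CBC·ABC·B·CBC·ABC·ABC·CBC·ABC·B·CBC·ABC·B·CBC·ABC·ABC·CBC·ABC·B·CBC·ABC·CBC·ABC·CBC·ABC·B·CBC·ABC
    A ↦ B
    B ↦ CBC
    C ↦ ABC

A->B, B->CBC, C->ABC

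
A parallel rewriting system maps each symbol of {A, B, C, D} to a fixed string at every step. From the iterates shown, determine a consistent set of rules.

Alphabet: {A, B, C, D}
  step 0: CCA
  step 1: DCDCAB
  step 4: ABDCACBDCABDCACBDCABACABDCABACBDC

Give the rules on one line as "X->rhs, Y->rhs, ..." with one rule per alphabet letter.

A->AB, B->AC, C->DC, D->B

  step 0 ⇒ step 1: CCA ⇒ DC·DC·AB
    A ↦ AB
    C ↦ DC
    B ↦ AC  (constrained at step 1)
    D ↦ B  (constrained at step 1)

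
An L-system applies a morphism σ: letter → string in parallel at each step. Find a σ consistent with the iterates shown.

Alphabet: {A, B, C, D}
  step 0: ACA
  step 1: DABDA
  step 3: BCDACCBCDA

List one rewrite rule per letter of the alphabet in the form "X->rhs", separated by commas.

A->DA, B->DD, C->B, D->C

  step 0 ⇒ step 1: ACA ⇒ DA·B·DA
    A ↦ DA
    C ↦ B
    B ↦ DD  (constrained at step 1)
    D ↦ C  (constrained at step 1)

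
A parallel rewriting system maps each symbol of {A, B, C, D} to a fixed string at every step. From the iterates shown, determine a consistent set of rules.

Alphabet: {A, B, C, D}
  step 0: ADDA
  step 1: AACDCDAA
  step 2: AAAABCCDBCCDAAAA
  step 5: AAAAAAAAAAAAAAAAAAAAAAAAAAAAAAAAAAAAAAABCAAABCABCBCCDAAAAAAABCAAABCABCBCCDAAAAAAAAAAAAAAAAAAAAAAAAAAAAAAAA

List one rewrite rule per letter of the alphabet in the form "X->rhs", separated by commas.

A->AA, B->A, C->BC, D->CD

  step 1 ⇒ step 2: AACDCDAA ⇒ AA·AA·BC·CD·BC·CD·AA·AA
    A ↦ AA
    C ↦ BC
    D ↦ CD
    B ↦ A  (constrained at step 2)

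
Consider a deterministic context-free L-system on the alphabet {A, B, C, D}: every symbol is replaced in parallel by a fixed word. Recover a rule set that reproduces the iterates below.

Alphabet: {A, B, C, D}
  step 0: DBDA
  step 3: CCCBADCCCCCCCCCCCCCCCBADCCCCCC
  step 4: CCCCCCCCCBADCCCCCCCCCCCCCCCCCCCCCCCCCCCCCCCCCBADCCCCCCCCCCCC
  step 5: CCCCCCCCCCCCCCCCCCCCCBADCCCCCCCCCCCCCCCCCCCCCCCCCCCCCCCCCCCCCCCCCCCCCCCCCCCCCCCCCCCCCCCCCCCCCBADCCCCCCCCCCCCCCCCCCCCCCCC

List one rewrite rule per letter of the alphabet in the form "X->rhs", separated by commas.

  step 4 ⇒ step 5: CCCCCCCCCBADCCCCCCCCCCCCCCCCCCCCCCCCCCCCCCCCCBADCCCCCCCCCCCC ⇒ CC·CC·CC·CC·CC·CC·CC·CC·CC·CCC·B·AD·CC·CC·CC·CC·CC·CC·CC·CC·CC·CC·CC·CC·CC·CC·CC·CC·CC·CC·CC·CC·CC·CC·CC·CC·CC·CC·CC·CC·CC·CC·CC·CC·CC·CCC·B·AD·CC·CC·CC·CC·CC·CC·CC·CC·CC·CC·CC·CC
    A ↦ B
    B ↦ CCC
    C ↦ CC
    D ↦ AD

A->B, B->CCC, C->CC, D->AD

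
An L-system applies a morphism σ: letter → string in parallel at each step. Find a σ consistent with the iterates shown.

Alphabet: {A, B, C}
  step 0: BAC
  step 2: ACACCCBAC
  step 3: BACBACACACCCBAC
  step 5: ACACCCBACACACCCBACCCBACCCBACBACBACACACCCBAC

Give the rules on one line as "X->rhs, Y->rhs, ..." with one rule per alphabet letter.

A->B, B->CC, C->AC

  step 2 ⇒ step 3: ACACCCBAC ⇒ B·AC·B·AC·AC·AC·CC·B·AC
    A ↦ B
    B ↦ CC
    C ↦ AC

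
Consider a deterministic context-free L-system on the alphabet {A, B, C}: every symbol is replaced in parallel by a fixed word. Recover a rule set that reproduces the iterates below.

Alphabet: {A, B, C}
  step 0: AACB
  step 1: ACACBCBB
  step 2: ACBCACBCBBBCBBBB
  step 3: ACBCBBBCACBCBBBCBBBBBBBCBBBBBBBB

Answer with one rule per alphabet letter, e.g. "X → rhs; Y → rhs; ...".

  step 2 ⇒ step 3: ACBCACBCBBBCBBBB ⇒ AC·BC·BB·BC·AC·BC·BB·BC·BB·BB·BB·BC·BB·BB·BB·BB
    A ↦ AC
    B ↦ BB
    C ↦ BC

A->AC, B->BB, C->BC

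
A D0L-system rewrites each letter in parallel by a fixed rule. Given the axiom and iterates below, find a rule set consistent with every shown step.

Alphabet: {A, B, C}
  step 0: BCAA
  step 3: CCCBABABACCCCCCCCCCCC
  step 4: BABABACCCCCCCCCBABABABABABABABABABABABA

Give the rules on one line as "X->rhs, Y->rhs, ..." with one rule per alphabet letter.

  step 3 ⇒ step 4: CCCBABABACCCCCCCCCCCC ⇒ BA·BA·BA·C·CC·C·CC·C·CC·BA·BA·BA·BA·BA·BA·BA·BA·BA·BA·BA·BA
    A ↦ CC
    B ↦ C
    C ↦ BA

A->CC, B->C, C->BA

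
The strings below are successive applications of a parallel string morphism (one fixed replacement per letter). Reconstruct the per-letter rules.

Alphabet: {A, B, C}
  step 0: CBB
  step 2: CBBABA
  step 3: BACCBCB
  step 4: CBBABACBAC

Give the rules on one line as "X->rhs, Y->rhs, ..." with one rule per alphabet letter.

  step 3 ⇒ step 4: BACCBCB ⇒ C·B·BA·BA·C·BA·C
    A ↦ B
    B ↦ C
    C ↦ BA

A->B, B->C, C->BA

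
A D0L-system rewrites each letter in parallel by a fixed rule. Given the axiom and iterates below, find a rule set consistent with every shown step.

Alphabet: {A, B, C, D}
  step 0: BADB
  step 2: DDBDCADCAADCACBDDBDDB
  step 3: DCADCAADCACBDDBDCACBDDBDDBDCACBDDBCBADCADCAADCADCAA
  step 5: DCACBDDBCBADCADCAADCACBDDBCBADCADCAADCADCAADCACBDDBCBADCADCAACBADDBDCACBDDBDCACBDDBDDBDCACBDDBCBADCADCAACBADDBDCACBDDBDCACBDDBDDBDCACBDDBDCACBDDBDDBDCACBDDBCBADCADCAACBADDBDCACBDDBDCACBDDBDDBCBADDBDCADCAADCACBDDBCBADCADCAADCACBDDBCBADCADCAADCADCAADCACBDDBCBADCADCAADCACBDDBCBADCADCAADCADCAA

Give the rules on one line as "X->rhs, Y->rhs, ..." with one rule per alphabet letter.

A->DDB, B->A, C->CB, D->DCA

  step 2 ⇒ step 3: DDBDCADCAADCACBDDBDDB ⇒ DCA·DCA·A·DCA·CB·DDB·DCA·CB·DDB·DDB·DCA·CB·DDB·CB·A·DCA·DCA·A·DCA·DCA·A
    A ↦ DDB
    B ↦ A
    C ↦ CB
    D ↦ DCA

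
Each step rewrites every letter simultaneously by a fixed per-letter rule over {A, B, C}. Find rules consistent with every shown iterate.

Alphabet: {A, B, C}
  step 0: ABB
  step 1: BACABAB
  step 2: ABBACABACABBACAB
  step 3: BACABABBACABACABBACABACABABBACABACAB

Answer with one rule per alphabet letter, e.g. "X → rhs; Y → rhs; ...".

  step 2 ⇒ step 3: ABBACABACABBACAB ⇒ BAC·AB·AB·BAC·A·BAC·AB·BAC·A·BAC·AB·AB·BAC·A·BAC·AB
    A ↦ BAC
    B ↦ AB
    C ↦ A

A->BAC, B->AB, C->A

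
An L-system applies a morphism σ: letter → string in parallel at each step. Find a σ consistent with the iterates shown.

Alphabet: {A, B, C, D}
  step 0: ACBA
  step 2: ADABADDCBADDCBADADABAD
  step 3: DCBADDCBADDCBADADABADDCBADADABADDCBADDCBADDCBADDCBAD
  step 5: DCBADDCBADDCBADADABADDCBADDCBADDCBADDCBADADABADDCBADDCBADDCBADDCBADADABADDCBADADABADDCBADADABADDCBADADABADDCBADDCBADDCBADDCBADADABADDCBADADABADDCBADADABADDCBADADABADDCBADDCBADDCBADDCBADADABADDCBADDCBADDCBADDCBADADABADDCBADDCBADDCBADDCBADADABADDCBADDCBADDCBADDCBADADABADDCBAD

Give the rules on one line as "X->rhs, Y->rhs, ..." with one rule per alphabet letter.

A->DCB, B->AD, C->AB, D->AD

  step 2 ⇒ step 3: ADABADDCBADDCBADADABAD ⇒ DCB·AD·DCB·AD·DCB·AD·AD·AB·AD·DCB·AD·AD·AB·AD·DCB·AD·DCB·AD·DCB·AD·DCB·AD
    A ↦ DCB
    B ↦ AD
    C ↦ AB
    D ↦ AD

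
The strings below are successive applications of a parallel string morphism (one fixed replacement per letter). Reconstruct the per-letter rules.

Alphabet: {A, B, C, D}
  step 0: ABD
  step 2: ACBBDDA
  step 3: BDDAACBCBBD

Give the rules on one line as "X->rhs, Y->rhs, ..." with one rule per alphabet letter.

  step 2 ⇒ step 3: ACBBDDA ⇒ BD·D·A·A·CB·CB·BD
    A ↦ BD
    B ↦ A
    C ↦ D
    D ↦ CB

A->BD, B->A, C->D, D->CB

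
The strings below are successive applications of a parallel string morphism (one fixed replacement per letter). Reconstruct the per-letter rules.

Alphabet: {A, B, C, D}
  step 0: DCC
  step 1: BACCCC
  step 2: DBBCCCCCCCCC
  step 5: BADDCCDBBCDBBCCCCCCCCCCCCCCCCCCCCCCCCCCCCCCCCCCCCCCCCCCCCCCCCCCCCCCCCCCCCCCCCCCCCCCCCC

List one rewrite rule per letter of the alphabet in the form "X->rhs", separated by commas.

  step 1 ⇒ step 2: BACCCC ⇒ D·BBC·CC·CC·CC·CC
    A ↦ BBC
    B ↦ D
    C ↦ CC
  step 0 ⇒ step 1: DCC ⇒ BA·CC·CC
    D ↦ BA

A->BBC, B->D, C->CC, D->BA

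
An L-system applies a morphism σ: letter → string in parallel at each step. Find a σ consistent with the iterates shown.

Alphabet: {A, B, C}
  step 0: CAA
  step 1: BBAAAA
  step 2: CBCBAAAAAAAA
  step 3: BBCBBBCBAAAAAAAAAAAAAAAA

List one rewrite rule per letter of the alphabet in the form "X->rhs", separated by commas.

A->AA, B->CB, C->BB

  step 2 ⇒ step 3: CBCBAAAAAAAA ⇒ BB·CB·BB·CB·AA·AA·AA·AA·AA·AA·AA·AA
    A ↦ AA
    B ↦ CB
    C ↦ BB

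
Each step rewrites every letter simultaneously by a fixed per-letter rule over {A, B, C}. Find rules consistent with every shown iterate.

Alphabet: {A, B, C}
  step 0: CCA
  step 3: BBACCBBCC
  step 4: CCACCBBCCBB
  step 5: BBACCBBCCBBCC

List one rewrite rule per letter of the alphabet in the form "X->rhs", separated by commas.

A->ACC, B->C, C->B

  step 4 ⇒ step 5: CCACCBBCCBB ⇒ B·B·ACC·B·B·C·C·B·B·C·C
    A ↦ ACC
    B ↦ C
    C ↦ B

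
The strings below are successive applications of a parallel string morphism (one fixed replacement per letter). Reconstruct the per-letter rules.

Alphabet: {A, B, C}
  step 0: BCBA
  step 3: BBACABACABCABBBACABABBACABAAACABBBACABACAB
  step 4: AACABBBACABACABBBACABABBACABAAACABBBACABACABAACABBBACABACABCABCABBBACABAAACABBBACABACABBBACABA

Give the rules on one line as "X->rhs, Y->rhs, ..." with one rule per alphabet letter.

  step 3 ⇒ step 4: BBACABACABCABBBACABABBACABAAACABBBACABACAB ⇒ A·A·CAB·BBA·CAB·A·CAB·BBA·CAB·A·BBA·CAB·A·A·A·CAB·BBA·CAB·A·CAB·A·A·CAB·BBA·CAB·A·CAB·CAB·CAB·BBA·CAB·A·A·A·CAB·BBA·CAB·A·CAB·BBA·CAB·A
    A ↦ CAB
    B ↦ A
    C ↦ BBA

A->CAB, B->A, C->BBA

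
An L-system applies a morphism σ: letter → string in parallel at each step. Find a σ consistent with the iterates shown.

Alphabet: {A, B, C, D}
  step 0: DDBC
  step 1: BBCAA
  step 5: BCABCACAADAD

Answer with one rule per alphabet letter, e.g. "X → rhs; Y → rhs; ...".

A->D, B->CA, C->A, D->B

  step 0 ⇒ step 1: DDBC ⇒ B·B·CA·A
    B ↦ CA
    C ↦ A
    D ↦ B
    A ↦ D  (constrained at step 1)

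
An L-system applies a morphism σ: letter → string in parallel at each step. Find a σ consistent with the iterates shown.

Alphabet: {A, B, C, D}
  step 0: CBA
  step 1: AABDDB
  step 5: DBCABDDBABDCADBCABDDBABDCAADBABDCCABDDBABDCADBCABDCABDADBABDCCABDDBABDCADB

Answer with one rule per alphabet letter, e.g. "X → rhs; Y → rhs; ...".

  step 0 ⇒ step 1: CBA ⇒ A·ABD·DB
    A ↦ DB
    B ↦ ABD
    C ↦ A
    D ↦ C  (constrained at step 1)

A->DB, B->ABD, C->A, D->C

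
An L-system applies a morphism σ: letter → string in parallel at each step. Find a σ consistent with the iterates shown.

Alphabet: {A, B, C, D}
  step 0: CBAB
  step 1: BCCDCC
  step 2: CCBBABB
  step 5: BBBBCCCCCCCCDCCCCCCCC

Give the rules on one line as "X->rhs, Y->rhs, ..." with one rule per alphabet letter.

A->D, B->CC, C->B, D->A

  step 1 ⇒ step 2: BCCDCC ⇒ CC·B·B·A·B·B
    B ↦ CC
    C ↦ B
    D ↦ A
  step 0 ⇒ step 1: CBAB ⇒ B·CC·D·CC
    A ↦ D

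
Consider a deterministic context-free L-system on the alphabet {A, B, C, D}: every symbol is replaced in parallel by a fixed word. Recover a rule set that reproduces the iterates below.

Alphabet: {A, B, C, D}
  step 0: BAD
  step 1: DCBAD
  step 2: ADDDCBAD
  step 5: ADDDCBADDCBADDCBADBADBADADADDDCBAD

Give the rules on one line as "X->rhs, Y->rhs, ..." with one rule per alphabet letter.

  step 1 ⇒ step 2: DCBAD ⇒ AD·D·DC·B·AD
    A ↦ B
    B ↦ DC
    C ↦ D
    D ↦ AD

A->B, B->DC, C->D, D->AD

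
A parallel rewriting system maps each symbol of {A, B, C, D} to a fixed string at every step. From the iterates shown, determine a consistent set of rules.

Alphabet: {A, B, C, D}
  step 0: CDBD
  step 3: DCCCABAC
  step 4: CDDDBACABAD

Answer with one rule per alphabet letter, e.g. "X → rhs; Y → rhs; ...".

A->BA, B->CA, C->D, D->C

  step 3 ⇒ step 4: DCCCABAC ⇒ C·D·D·D·BA·CA·BA·D
    A ↦ BA
    B ↦ CA
    C ↦ D
    D ↦ C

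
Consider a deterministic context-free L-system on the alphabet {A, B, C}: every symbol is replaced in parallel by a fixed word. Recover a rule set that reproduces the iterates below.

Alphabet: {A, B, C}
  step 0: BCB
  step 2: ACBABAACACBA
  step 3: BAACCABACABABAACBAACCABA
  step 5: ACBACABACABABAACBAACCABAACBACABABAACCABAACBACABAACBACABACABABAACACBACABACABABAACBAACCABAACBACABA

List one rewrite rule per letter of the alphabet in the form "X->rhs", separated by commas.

A->BA, B->CA, C->AC

  step 2 ⇒ step 3: ACBABAACACBA ⇒ BA·AC·CA·BA·CA·BA·BA·AC·BA·AC·CA·BA
    A ↦ BA
    B ↦ CA
    C ↦ AC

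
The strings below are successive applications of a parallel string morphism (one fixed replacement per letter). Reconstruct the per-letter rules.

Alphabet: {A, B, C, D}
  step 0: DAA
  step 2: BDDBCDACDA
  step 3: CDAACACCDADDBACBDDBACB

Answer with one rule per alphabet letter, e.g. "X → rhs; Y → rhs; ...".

  step 2 ⇒ step 3: BDDBCDACDA ⇒ CDA·AC·AC·CDA·DDB·AC·B·DDB·AC·B
    A ↦ B
    B ↦ CDA
    C ↦ DDB
    D ↦ AC

A->B, B->CDA, C->DDB, D->AC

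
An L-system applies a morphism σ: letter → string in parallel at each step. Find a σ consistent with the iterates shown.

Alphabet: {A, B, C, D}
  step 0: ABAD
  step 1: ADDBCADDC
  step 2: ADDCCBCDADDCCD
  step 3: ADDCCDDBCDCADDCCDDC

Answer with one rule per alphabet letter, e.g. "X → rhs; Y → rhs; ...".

  step 2 ⇒ step 3: ADDCCBCDADDCCD ⇒ ADD·C·C·D·D·BC·D·C·ADD·C·C·D·D·C
    A ↦ ADD
    B ↦ BC
    C ↦ D
    D ↦ C

A->ADD, B->BC, C->D, D->C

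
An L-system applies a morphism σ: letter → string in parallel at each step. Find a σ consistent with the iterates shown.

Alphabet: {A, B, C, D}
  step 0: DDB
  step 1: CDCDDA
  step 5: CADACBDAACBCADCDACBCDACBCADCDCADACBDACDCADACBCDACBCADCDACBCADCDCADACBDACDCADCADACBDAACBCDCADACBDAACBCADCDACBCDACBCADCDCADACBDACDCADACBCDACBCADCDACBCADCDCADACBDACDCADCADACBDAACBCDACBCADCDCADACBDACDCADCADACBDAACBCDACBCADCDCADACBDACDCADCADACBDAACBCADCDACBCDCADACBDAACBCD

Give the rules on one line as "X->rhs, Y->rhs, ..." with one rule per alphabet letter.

  step 0 ⇒ step 1: DDB ⇒ CD·CD·DA
    B ↦ DA
    D ↦ CD
    A ↦ CAD  (constrained at step 1)
    C ↦ ACB  (constrained at step 1)

A->CAD, B->DA, C->ACB, D->CD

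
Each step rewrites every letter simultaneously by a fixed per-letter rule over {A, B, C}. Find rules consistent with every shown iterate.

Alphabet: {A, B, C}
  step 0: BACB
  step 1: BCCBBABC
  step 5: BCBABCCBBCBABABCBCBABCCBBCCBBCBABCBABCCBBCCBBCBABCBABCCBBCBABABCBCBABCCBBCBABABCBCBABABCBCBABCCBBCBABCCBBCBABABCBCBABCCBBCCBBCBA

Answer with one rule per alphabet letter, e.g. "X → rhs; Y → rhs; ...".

  step 0 ⇒ step 1: BACB ⇒ BC·CB·BA·BC
    A ↦ CB
    B ↦ BC
    C ↦ BA

A->CB, B->BC, C->BA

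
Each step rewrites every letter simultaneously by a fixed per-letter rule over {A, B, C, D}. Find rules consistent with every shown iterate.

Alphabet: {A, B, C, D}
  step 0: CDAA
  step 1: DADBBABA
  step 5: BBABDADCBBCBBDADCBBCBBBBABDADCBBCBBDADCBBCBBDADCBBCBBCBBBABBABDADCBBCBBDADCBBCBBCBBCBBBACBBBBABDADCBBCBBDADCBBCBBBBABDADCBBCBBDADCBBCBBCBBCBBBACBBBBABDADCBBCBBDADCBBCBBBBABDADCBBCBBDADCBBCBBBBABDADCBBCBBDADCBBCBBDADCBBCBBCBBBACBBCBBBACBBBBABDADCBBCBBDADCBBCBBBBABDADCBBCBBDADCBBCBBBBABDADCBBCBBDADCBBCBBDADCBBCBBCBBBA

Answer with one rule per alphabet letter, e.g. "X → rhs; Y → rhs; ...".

  step 0 ⇒ step 1: CDAA ⇒ DAD·B·BA·BA
    A ↦ BA
    C ↦ DAD
    D ↦ B
    B ↦ CBB  (constrained at step 1)

A->BA, B->CBB, C->DAD, D->B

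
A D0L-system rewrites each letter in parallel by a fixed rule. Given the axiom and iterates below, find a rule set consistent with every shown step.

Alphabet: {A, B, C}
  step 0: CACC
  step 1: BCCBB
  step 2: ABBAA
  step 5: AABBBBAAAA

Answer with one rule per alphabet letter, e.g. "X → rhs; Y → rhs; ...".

A->CC, B->A, C->B

  step 1 ⇒ step 2: BCCBB ⇒ A·B·B·A·A
    B ↦ A
    C ↦ B
  step 0 ⇒ step 1: CACC ⇒ B·CC·B·B
    A ↦ CC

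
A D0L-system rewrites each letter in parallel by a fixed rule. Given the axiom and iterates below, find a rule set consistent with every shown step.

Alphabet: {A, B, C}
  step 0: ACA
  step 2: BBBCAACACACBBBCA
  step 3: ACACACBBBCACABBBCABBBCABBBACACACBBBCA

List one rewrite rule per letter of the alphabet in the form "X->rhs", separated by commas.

A->CA, B->AC, C->BBB

  step 2 ⇒ step 3: BBBCAACACACBBBCA ⇒ AC·AC·AC·BBB·CA·CA·BBB·CA·BBB·CA·BBB·AC·AC·AC·BBB·CA
    A ↦ CA
    B ↦ AC
    C ↦ BBB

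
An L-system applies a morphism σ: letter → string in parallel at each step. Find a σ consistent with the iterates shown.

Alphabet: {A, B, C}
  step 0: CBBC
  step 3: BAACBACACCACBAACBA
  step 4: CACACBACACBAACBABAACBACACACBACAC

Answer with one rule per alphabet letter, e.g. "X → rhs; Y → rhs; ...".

  step 3 ⇒ step 4: BAACBACACCACBAACBA ⇒ C·AC·AC·BA·C·AC·BA·AC·BA·BA·AC·BA·C·AC·AC·BA·C·AC
    A ↦ AC
    B ↦ C
    C ↦ BA

A->AC, B->C, C->BA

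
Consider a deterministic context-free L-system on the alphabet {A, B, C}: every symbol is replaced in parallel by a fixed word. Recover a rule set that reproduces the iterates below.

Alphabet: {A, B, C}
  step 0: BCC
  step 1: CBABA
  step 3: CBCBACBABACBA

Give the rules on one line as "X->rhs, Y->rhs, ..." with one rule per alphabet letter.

A->BC, B->C, C->BA

  step 0 ⇒ step 1: BCC ⇒ C·BA·BA
    B ↦ C
    C ↦ BA
    A ↦ BC  (constrained at step 1)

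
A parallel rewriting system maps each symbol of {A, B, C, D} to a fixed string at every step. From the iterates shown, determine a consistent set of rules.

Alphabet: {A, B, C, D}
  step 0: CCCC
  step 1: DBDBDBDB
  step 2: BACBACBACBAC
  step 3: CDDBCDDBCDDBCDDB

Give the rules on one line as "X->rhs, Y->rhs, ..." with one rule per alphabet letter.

  step 2 ⇒ step 3: BACBACBACBAC ⇒ C·D·DB·C·D·DB·C·D·DB·C·D·DB
    A ↦ D
    B ↦ C
    C ↦ DB
  step 1 ⇒ step 2: DBDBDBDB ⇒ BA·C·BA·C·BA·C·BA·C
    D ↦ BA

A->D, B->C, C->DB, D->BA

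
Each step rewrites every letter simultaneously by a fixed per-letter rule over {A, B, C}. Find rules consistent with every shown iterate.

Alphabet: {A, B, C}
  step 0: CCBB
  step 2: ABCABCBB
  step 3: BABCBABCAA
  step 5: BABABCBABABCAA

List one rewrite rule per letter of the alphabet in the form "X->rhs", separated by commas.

A->B, B->A, C->BC

  step 2 ⇒ step 3: ABCABCBB ⇒ B·A·BC·B·A·BC·A·A
    A ↦ B
    B ↦ A
    C ↦ BC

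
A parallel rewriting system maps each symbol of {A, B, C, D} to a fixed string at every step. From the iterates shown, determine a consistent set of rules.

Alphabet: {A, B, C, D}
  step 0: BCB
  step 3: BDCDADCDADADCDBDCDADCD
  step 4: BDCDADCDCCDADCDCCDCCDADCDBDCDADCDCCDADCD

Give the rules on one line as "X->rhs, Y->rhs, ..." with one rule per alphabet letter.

  step 3 ⇒ step 4: BDCDADCDADADCDBDCDADCD ⇒ BD·CD·AD·CD·C·CD·AD·CD·C·CD·C·CD·AD·CD·BD·CD·AD·CD·C·CD·AD·CD
    A ↦ C
    B ↦ BD
    C ↦ AD
    D ↦ CD

A->C, B->BD, C->AD, D->CD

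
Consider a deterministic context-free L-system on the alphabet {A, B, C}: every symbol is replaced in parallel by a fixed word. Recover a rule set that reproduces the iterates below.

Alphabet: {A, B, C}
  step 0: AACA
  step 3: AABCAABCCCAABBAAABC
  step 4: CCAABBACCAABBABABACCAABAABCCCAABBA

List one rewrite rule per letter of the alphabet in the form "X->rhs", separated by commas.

A->C, B->AAB, C->BA

  step 3 ⇒ step 4: AABCAABCCCAABBAAABC ⇒ C·C·AAB·BA·C·C·AAB·BA·BA·BA·C·C·AAB·AAB·C·C·C·AAB·BA
    A ↦ C
    B ↦ AAB
    C ↦ BA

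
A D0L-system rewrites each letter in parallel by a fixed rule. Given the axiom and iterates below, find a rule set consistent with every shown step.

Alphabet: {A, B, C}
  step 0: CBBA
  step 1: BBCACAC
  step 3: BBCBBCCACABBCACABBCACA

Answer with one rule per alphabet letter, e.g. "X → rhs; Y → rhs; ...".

  step 0 ⇒ step 1: CBBA ⇒ BB·CA·CA·C
    A ↦ C
    B ↦ CA
    C ↦ BB

A->C, B->CA, C->BB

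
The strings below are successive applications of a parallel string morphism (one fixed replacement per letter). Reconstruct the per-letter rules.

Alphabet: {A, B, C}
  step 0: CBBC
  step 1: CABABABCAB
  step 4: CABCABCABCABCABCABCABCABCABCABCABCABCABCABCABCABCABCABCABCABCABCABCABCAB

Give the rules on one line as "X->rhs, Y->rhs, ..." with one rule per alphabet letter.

  step 0 ⇒ step 1: CBBC ⇒ CAB·AB·AB·CAB
    B ↦ AB
    C ↦ CAB
    A ↦ C  (constrained at step 1)

A->C, B->AB, C->CAB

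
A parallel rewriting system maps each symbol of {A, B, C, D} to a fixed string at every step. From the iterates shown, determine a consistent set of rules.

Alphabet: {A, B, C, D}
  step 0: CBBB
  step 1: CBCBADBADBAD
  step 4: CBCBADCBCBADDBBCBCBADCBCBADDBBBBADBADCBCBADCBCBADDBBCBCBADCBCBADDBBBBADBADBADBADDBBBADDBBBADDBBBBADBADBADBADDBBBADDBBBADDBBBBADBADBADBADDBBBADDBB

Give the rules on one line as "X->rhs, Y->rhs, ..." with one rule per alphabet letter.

A->DB, B->BAD, C->CBC, D->B

  step 0 ⇒ step 1: CBBB ⇒ CBC·BAD·BAD·BAD
    B ↦ BAD
    C ↦ CBC
    A ↦ DB  (constrained at step 1)
    D ↦ B  (constrained at step 1)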